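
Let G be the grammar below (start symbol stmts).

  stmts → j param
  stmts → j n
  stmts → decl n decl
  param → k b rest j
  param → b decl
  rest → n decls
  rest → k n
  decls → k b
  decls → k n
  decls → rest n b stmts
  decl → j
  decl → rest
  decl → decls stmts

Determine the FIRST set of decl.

{ j, k, n }

decl → j contributes {j}.
From decl → rest: add FIRST(rest) = { k, n }.
From decl → decls stmts: add FIRST(decls) = { k, n }.
Union: FIRST(decl) = { j, k, n }.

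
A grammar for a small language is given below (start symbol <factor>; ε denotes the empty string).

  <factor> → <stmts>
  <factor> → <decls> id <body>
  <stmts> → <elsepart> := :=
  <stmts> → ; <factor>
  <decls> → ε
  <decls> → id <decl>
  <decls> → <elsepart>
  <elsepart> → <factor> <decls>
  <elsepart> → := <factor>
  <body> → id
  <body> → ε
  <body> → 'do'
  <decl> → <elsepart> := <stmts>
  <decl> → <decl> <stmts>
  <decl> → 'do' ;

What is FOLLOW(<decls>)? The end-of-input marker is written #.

In <factor> → <decls> id <body>: add FIRST(id <body>) = { id }.
In <elsepart> → <factor> <decls>: <decls> is at the end, add FOLLOW(<elsepart>) = { :=, id }.
Union: FOLLOW(<decls>) = { :=, id }.

{ :=, id }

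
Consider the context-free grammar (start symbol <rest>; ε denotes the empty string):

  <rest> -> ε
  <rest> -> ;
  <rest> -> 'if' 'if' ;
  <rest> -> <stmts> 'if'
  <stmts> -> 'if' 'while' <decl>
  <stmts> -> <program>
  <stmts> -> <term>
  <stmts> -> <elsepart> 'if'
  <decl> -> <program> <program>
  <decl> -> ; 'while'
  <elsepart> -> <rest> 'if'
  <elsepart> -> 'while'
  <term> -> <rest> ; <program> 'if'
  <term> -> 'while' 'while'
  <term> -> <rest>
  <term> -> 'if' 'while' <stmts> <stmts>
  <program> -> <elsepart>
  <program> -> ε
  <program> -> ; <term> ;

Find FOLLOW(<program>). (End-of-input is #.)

In <stmts> -> <program>: <program> is at the end, add FOLLOW(<stmts>) = { 'if', 'while', ; }.
In <decl> -> <program> <program>: add FIRST(<program>)\{ε} = { 'if', 'while', ; }.
  Since <program> is nullable, also add FOLLOW(<decl>) = { 'if', 'while', ; }.
In <decl> -> <program> <program>: <program> is at the end, add FOLLOW(<decl>) = { 'if', 'while', ; }.
In <term> -> <rest> ; <program> 'if': add FIRST('if') = { 'if' }.
Union: FOLLOW(<program>) = { 'if', 'while', ; }.

{ 'if', 'while', ; }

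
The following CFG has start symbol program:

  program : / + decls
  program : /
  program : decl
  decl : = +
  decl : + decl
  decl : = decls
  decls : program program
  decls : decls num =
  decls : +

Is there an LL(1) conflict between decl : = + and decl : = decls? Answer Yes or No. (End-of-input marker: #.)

FIRST(= +) = { = } and FIRST(= decls) = { = }.
Both contain =, so the two alternatives are not disjoint — LL(1) conflict.

Yes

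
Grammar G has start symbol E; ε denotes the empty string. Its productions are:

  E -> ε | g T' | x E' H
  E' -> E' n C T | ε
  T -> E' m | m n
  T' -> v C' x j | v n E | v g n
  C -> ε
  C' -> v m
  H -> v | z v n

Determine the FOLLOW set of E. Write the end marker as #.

E is the start symbol, so # ∈ FOLLOW(E).
In T' -> v n E: E is at the end, add FOLLOW(T') = { # }.
Union: FOLLOW(E) = { # }.

{ # }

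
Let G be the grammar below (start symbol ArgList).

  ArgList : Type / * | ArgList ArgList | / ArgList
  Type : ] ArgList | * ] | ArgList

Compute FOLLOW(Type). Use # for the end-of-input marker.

In ArgList : Type / *: add FIRST(/ *) = { / }.
Union: FOLLOW(Type) = { / }.

{ / }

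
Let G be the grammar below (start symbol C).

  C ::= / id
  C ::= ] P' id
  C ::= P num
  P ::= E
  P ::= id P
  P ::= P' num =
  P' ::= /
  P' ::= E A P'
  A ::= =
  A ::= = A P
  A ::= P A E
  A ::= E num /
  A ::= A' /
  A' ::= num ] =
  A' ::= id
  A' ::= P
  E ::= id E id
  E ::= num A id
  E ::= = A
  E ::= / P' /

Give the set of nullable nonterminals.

No nonterminal has an empty production or an RHS whose symbols are all nullable.

{ } (none)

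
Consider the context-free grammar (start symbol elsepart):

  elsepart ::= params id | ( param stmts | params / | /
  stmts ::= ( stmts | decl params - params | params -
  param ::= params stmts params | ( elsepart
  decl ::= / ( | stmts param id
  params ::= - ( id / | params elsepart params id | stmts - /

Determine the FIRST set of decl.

{ (, -, / }

decl ::= / ( contributes {/}.
From decl ::= stmts param id: add FIRST(stmts) = { (, -, / }.
Union: FIRST(decl) = { (, -, / }.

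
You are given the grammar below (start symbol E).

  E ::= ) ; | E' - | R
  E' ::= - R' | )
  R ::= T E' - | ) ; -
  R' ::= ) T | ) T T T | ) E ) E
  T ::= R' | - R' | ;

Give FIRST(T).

{ ), -, ; }

From T ::= R': add FIRST(R') = { ) }.
T ::= - R' contributes {-}.
T ::= ; contributes {;}.
Union: FIRST(T) = { ), -, ; }.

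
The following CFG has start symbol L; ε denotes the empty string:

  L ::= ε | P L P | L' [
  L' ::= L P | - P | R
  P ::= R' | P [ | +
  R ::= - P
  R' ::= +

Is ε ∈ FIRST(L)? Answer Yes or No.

L has an ε-production, so L ⇒ ε.

Yes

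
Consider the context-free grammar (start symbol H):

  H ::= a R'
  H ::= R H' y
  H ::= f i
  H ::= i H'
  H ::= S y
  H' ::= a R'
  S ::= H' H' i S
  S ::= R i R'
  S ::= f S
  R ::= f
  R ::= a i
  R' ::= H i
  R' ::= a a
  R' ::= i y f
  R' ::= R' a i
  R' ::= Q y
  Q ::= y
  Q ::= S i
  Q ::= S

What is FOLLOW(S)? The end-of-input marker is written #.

{ i, y }

In H ::= S y: add FIRST(y) = { y }.
In S ::= H' H' i S: S is at the end, add FOLLOW(S) = { i, y }.
In S ::= f S: S is at the end, add FOLLOW(S) = { i, y }.
In Q ::= S i: add FIRST(i) = { i }.
In Q ::= S: S is at the end, add FOLLOW(Q) = { y }.
Union: FOLLOW(S) = { i, y }.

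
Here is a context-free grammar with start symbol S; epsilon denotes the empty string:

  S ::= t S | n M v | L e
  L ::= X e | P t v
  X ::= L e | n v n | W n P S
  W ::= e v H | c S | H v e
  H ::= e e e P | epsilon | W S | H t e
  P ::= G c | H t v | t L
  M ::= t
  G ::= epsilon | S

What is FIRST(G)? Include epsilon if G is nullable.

G ::= epsilon contributes epsilon.
From G ::= S: add FIRST(S) = { c, e, n, t, v }.
Union: FIRST(G) = { c, e, n, t, v, epsilon }.

{ c, e, n, t, v, epsilon }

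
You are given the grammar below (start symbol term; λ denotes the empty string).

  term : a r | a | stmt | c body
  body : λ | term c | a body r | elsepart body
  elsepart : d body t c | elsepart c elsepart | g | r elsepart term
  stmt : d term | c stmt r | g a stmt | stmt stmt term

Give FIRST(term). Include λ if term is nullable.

term : a r contributes {a}.
term : a contributes {a}.
From term : stmt: add FIRST(stmt) = { c, d, g }.
term : c body contributes {c}.
Union: FIRST(term) = { a, c, d, g }.

{ a, c, d, g }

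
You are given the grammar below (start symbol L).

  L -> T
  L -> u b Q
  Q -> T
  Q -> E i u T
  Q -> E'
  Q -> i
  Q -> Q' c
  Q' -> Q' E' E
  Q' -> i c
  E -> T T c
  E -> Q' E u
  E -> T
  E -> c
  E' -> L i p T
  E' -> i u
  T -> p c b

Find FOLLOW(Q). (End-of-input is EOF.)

In L -> u b Q: Q is at the end, add FOLLOW(L) = { EOF, i }.
Union: FOLLOW(Q) = { EOF, i }.

{ EOF, i }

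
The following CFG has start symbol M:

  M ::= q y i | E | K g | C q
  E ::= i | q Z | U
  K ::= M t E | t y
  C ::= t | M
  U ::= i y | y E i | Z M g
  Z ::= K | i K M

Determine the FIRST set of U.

U ::= i y contributes {i}.
U ::= y E i contributes {y}.
From U ::= Z M g: add FIRST(Z) = { i, q, t, y }.
Union: FIRST(U) = { i, q, t, y }.

{ i, q, t, y }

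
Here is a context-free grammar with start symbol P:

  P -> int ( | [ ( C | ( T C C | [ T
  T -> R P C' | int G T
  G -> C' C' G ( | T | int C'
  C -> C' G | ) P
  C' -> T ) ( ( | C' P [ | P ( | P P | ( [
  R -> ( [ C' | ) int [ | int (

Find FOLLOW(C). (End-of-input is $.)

{ $, (, ), [, int }

In P -> [ ( C: C is at the end, add FOLLOW(P) = { $, (, ), [, int }.
In P -> ( T C C: add FIRST(C) = { (, ), [, int }.
In P -> ( T C C: C is at the end, add FOLLOW(P) = { $, (, ), [, int }.
Union: FOLLOW(C) = { $, (, ), [, int }.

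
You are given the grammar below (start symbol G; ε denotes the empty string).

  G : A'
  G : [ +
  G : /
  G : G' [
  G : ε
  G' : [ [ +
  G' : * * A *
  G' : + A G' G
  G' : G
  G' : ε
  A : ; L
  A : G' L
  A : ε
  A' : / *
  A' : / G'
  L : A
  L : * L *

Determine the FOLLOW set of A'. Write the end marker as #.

{ #, *, +, /, ;, [ }

In G : A': A' is at the end, add FOLLOW(G) = { #, *, +, /, ;, [ }.
Union: FOLLOW(A') = { #, *, +, /, ;, [ }.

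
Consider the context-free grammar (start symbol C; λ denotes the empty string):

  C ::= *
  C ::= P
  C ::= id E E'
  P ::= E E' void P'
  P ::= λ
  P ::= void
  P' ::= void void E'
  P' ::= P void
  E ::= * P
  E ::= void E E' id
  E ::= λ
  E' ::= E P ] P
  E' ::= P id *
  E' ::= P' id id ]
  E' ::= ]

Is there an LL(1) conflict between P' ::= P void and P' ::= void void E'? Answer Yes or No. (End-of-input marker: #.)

FIRST(P void) = { *, ], id, void } and FIRST(void void E') = { void }.
Both contain void, so the two alternatives are not disjoint — LL(1) conflict.

Yes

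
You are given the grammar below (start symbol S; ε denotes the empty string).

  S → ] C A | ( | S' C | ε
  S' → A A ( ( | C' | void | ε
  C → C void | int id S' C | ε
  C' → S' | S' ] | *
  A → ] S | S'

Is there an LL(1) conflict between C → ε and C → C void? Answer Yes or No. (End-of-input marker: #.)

FIRST(ε) = { ε } and FIRST(C void) = { int, void }.
The first alternative is nullable and FOLLOW(C) = { #, (, *, ], void } shares void with FIRST of the second — conflict.

Yes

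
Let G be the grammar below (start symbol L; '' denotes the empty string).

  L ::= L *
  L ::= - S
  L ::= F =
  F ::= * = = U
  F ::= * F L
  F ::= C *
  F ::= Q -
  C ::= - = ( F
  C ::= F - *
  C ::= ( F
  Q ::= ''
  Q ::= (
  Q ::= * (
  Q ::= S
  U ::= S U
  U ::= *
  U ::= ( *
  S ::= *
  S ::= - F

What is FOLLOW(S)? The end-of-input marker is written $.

In L ::= - S: S is at the end, add FOLLOW(L) = { $, (, *, -, = }.
In Q ::= S: S is at the end, add FOLLOW(Q) = { - }.
In U ::= S U: add FIRST(U) = { (, *, - }.
Union: FOLLOW(S) = { $, (, *, -, = }.

{ $, (, *, -, = }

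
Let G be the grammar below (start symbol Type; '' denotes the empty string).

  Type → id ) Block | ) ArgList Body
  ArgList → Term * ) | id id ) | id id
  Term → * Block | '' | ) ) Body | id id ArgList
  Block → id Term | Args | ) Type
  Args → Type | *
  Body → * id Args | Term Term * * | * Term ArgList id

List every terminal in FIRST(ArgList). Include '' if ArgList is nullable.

From ArgList → Term * ): Term nullable, take FIRST(Term) ∪ {*} = { ), *, id }.
ArgList → id id ) contributes {id}.
ArgList → id id contributes {id}.
Union: FIRST(ArgList) = { ), *, id }.

{ ), *, id }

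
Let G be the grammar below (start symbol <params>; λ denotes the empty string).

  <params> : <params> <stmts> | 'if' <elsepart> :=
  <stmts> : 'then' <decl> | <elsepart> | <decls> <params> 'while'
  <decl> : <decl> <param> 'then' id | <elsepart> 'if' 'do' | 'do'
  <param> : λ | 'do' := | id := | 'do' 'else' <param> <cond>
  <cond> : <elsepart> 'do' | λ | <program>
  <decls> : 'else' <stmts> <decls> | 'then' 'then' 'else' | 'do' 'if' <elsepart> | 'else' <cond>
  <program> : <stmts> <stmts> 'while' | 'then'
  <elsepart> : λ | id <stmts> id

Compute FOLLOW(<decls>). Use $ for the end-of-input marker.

In <stmts> : <decls> <params> 'while': add FIRST(<params> 'while') = { 'if' }.
In <decls> : 'else' <stmts> <decls>: <decls> is at the end, add FOLLOW(<decls>) = { 'if' }.
Union: FOLLOW(<decls>) = { 'if' }.

{ 'if' }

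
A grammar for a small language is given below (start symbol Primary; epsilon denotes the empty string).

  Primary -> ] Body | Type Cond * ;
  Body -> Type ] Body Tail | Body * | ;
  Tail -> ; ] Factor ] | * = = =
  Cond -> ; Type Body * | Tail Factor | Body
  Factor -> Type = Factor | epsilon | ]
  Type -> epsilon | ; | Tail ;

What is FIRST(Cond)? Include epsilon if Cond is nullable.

Cond -> ; Type Body * contributes {;}.
From Cond -> Tail Factor: add FIRST(Tail) = { *, ; }.
From Cond -> Body: add FIRST(Body) = { *, ;, ] }.
Union: FIRST(Cond) = { *, ;, ] }.

{ *, ;, ] }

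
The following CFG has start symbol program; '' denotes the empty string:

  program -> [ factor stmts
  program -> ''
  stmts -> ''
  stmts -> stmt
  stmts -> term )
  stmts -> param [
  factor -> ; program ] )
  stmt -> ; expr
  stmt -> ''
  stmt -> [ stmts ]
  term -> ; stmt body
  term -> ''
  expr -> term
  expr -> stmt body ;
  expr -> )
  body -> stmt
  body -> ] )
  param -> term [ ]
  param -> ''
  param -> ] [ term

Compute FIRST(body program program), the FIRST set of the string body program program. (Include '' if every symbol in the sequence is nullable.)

{ ;, [, ], '' }

Add FIRST(body)\{''} = { ;, [, ] }; body is nullable, continue.
Add FIRST(program)\{''} = { [ }; program is nullable, continue.
Add FIRST(program)\{''} = { [ }; program is nullable, continue.
Every symbol is nullable, so include ''.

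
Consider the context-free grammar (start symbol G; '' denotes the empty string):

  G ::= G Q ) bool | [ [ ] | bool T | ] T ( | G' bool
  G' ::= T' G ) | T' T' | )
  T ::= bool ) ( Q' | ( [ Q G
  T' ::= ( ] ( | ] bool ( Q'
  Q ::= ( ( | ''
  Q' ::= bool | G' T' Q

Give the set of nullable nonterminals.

Directly nullable (have an ''-production): Q.
No other nonterminal has a production whose RHS symbols are all nullable.

{ Q }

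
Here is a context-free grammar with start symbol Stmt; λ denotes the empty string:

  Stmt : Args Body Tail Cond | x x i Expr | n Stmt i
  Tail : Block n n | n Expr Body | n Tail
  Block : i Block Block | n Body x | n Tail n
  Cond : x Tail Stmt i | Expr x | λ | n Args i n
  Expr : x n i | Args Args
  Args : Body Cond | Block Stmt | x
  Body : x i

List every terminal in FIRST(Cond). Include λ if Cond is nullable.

{ i, n, x, λ }

Cond : x Tail Stmt i contributes {x}.
From Cond : Expr x: add FIRST(Expr) = { i, n, x }.
Cond : λ contributes λ.
Cond : n Args i n contributes {n}.
Union: FIRST(Cond) = { i, n, x, λ }.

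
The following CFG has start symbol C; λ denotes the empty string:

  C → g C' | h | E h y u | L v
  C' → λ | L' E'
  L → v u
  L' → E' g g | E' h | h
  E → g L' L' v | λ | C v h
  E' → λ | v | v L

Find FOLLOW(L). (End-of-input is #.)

In C → L v: add FIRST(v) = { v }.
In E' → v L: L is at the end, add FOLLOW(E') = { #, g, h, v }.
Union: FOLLOW(L) = { #, g, h, v }.

{ #, g, h, v }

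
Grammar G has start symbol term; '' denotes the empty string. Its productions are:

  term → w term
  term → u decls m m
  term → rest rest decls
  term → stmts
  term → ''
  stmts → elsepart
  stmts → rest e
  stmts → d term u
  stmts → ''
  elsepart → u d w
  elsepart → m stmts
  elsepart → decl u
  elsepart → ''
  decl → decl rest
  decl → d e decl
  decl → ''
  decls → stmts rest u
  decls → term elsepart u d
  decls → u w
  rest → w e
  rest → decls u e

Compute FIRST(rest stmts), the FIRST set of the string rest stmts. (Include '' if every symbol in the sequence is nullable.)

Add FIRST(rest) = { d, m, u, w }; rest is not nullable, stop.

{ d, m, u, w }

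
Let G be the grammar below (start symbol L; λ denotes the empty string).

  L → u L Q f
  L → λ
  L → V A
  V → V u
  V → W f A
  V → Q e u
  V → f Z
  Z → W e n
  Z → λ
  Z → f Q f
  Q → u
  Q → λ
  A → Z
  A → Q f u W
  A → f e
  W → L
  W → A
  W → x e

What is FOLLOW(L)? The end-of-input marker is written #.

L is the start symbol, so # ∈ FOLLOW(L).
In L → u L Q f: add FIRST(Q f) = { f, u }.
In W → L: L is at the end, add FOLLOW(W) = { #, e, f, u, x }.
Union: FOLLOW(L) = { #, e, f, u, x }.

{ #, e, f, u, x }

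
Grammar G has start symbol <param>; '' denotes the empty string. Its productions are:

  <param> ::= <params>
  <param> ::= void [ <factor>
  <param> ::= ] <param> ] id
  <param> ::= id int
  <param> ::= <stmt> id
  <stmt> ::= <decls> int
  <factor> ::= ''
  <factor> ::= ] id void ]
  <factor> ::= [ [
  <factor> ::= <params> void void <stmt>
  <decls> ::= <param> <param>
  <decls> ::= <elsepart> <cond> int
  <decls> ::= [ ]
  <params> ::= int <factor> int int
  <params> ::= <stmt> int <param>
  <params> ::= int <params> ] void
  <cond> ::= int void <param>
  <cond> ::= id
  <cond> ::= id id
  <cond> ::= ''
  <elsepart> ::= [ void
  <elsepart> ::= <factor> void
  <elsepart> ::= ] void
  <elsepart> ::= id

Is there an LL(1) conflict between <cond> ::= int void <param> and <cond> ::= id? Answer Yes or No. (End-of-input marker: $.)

FIRST(int void <param>) = { int } and FIRST(id) = { id }.
The FIRST sets are disjoint and neither alternative is nullable — no conflict.

No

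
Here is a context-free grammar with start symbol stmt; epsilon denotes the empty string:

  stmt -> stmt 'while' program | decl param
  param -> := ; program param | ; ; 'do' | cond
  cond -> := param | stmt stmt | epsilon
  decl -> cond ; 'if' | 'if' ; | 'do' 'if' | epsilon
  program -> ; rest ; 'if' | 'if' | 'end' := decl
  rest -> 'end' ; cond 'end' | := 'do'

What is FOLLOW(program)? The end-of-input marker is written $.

In stmt -> stmt 'while' program: program is at the end, add FOLLOW(stmt) = { $, 'do', 'end', 'if', 'while', :=, ; }.
In param -> := ; program param: add FIRST(param)\{epsilon} = { 'do', 'if', 'while', :=, ; }.
  Since param is nullable, also add FOLLOW(param) = { $, 'do', 'end', 'if', 'while', :=, ; }.
Union: FOLLOW(program) = { $, 'do', 'end', 'if', 'while', :=, ; }.

{ $, 'do', 'end', 'if', 'while', :=, ; }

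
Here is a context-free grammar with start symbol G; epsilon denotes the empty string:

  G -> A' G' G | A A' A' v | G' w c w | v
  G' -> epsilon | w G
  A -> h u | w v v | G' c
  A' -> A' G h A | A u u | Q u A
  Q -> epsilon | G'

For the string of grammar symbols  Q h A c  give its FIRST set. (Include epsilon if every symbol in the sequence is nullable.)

{ h, w }

Add FIRST(Q)\{epsilon} = { w }; Q is nullable, continue.
h is a terminal; add {h} and stop.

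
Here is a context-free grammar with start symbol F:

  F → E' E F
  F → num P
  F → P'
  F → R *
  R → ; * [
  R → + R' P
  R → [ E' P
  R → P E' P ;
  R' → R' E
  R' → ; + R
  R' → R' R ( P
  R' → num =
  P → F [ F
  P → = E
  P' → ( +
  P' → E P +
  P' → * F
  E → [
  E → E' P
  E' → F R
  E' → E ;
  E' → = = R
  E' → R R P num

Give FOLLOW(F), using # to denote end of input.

{ #, (, *, +, ;, =, [, num }

F is the start symbol, so # ∈ FOLLOW(F).
In F → E' E F: F is at the end, add FOLLOW(F) = { #, (, *, +, ;, =, [, num }.
In P → F [ F: add FIRST([ F) = { [ }.
In P → F [ F: F is at the end, add FOLLOW(P) = { #, (, *, +, ;, =, [, num }.
In P' → * F: F is at the end, add FOLLOW(P') = { #, (, *, +, ;, =, [, num }.
In E' → F R: add FIRST(R) = { (, *, +, ;, =, [, num }.
Union: FOLLOW(F) = { #, (, *, +, ;, =, [, num }.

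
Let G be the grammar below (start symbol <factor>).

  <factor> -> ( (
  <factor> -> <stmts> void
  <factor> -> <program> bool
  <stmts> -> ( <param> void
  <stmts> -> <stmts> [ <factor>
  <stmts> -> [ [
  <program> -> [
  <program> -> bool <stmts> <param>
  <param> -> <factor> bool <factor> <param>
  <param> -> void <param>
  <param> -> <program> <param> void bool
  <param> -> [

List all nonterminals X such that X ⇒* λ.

No nonterminal has an empty production or an RHS whose symbols are all nullable.

{ } (none)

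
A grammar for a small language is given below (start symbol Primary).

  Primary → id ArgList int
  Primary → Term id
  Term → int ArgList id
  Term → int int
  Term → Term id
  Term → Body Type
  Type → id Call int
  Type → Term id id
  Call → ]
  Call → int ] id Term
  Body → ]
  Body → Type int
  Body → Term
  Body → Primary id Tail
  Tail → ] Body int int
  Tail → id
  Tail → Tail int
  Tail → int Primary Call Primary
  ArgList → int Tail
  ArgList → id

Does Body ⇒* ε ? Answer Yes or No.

No

No nonterminal in this grammar is nullable.
No production of Body has an RHS whose symbols are all nullable, so Body is not nullable.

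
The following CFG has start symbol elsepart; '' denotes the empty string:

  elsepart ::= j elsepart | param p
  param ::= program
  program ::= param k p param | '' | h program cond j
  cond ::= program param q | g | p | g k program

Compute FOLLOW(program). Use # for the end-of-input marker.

In param ::= program: program is at the end, add FOLLOW(param) = { g, h, j, k, p, q }.
In program ::= h program cond j: add FIRST(cond j) = { g, h, k, p, q }.
In cond ::= program param q: add FIRST(param q) = { h, k, q }.
In cond ::= g k program: program is at the end, add FOLLOW(cond) = { j }.
Union: FOLLOW(program) = { g, h, j, k, p, q }.

{ g, h, j, k, p, q }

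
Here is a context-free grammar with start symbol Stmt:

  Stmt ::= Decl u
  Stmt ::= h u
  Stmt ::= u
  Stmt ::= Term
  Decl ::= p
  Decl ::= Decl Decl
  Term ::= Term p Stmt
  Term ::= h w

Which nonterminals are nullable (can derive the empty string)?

No nonterminal has an empty production or an RHS whose symbols are all nullable.

{ } (none)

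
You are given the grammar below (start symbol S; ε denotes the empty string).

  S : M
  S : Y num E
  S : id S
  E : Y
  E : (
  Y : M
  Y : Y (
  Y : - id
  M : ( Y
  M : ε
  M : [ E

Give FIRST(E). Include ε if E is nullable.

{ (, -, [, ε }

From E : Y: add FIRST(Y) = { (, -, [, ε } (including ε since Y is nullable).
E : ( contributes {(}.
Union: FIRST(E) = { (, -, [, ε }.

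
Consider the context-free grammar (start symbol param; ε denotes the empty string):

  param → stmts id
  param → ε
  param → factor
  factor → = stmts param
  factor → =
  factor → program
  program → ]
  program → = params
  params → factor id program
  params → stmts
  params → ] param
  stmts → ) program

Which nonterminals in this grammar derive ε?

{ param }

Directly nullable (have an ε-production): param.
No other nonterminal has a production whose RHS symbols are all nullable.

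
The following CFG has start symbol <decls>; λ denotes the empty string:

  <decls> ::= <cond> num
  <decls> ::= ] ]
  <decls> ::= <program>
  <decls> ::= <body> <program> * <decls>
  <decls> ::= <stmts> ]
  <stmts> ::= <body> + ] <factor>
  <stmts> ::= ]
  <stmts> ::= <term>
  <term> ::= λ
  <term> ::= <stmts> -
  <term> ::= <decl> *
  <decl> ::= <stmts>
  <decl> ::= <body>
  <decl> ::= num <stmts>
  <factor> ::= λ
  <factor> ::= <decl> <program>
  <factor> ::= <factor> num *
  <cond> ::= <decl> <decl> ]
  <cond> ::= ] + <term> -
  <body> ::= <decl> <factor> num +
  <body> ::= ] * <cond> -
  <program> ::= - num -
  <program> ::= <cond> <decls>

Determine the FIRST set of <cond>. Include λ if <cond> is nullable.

From <cond> ::= <decl> <decl> ]: <decl>, <decl> nullable, take FIRST(<decl>) ∪ FIRST(<decl>) ∪ {]} = { *, -, ], num }.
<cond> ::= ] + <term> - contributes {]}.
Union: FIRST(<cond>) = { *, -, ], num }.

{ *, -, ], num }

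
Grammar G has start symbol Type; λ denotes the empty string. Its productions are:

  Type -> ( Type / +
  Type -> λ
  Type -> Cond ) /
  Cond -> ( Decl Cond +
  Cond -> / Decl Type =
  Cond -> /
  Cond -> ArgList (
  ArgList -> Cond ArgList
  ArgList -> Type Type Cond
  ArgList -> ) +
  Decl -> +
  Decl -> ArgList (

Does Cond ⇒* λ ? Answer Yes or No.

No

Nullable nonterminals: Type.
No production of Cond has an RHS whose symbols are all nullable, so Cond is not nullable.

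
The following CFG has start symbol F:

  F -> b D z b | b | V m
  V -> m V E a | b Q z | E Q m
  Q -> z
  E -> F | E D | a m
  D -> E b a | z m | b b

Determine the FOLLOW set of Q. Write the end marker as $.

{ m, z }

In V -> b Q z: add FIRST(z) = { z }.
In V -> E Q m: add FIRST(m) = { m }.
Union: FOLLOW(Q) = { m, z }.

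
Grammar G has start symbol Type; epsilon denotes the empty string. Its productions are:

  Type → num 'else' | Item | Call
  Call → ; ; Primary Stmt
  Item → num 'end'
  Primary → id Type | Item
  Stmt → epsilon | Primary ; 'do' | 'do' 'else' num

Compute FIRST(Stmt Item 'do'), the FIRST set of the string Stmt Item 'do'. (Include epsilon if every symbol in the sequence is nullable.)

{ 'do', id, num }

Add FIRST(Stmt)\{epsilon} = { 'do', id, num }; Stmt is nullable, continue.
Add FIRST(Item) = { num }; Item is not nullable, stop.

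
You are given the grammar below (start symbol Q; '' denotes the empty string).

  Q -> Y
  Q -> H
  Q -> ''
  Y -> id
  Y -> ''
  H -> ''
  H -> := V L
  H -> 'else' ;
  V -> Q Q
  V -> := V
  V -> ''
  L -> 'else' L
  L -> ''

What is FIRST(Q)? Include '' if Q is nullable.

From Q -> Y: add FIRST(Y) = { id, '' } (including '' since Y is nullable).
From Q -> H: add FIRST(H) = { 'else', :=, '' } (including '' since H is nullable).
Q -> '' contributes ''.
Union: FIRST(Q) = { 'else', :=, id, '' }.

{ 'else', :=, id, '' }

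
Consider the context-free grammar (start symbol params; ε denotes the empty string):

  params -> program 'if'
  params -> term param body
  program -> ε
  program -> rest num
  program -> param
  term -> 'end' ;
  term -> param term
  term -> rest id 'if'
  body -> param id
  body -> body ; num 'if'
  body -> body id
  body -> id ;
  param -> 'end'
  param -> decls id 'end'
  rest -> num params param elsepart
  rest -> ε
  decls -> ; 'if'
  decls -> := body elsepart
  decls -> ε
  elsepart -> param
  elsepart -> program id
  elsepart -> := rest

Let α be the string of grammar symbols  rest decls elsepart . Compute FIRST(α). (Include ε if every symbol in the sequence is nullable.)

Add FIRST(rest)\{ε} = { num }; rest is nullable, continue.
Add FIRST(decls)\{ε} = { :=, ; }; decls is nullable, continue.
Add FIRST(elsepart) = { 'end', :=, ;, id, num }; elsepart is not nullable, stop.

{ 'end', :=, ;, id, num }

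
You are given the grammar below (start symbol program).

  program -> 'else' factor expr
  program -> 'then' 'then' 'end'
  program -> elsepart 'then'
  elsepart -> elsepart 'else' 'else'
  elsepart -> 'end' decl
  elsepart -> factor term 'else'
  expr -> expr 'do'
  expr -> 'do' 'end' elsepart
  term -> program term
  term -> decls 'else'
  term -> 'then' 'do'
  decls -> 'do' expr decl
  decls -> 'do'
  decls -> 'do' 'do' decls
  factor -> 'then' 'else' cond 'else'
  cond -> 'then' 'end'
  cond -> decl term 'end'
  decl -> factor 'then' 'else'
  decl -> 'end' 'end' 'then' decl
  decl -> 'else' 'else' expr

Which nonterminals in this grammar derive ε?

No nonterminal has an empty production or an RHS whose symbols are all nullable.

{ } (none)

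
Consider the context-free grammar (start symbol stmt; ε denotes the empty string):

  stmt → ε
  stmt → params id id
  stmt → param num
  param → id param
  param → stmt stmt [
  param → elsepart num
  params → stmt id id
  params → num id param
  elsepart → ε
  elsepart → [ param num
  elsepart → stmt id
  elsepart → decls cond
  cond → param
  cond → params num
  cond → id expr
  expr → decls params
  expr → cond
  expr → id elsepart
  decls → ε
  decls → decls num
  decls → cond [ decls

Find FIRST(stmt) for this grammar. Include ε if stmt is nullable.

{ [, id, num, ε }

stmt → ε contributes ε.
From stmt → params id id: add FIRST(params) = { [, id, num }.
From stmt → param num: add FIRST(param) = { [, id, num }.
Union: FIRST(stmt) = { [, id, num, ε }.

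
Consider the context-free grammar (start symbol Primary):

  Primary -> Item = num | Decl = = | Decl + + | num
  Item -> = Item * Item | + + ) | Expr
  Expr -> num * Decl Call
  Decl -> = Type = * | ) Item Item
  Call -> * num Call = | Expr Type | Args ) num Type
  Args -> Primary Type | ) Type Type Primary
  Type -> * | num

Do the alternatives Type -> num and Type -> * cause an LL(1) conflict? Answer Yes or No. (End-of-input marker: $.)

No

FIRST(num) = { num } and FIRST(*) = { * }.
The FIRST sets are disjoint and neither alternative is nullable — no conflict.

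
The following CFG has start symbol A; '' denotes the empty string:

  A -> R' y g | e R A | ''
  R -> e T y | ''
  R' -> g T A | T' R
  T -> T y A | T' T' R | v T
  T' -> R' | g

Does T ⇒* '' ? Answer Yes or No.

Nullable nonterminals: A, R.
No production of T has an RHS whose symbols are all nullable, so T is not nullable.

No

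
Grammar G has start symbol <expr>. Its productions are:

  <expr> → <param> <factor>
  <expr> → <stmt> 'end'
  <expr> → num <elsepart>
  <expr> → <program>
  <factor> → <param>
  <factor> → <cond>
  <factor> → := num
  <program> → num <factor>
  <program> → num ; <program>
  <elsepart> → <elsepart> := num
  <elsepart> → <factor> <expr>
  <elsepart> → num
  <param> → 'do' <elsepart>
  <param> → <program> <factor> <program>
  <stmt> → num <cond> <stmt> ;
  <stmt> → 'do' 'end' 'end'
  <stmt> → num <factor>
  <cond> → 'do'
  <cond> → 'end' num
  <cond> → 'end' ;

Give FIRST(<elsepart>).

From <elsepart> → <elsepart> := num: add FIRST(<elsepart>) = { 'do', 'end', :=, num }.
From <elsepart> → <factor> <expr>: add FIRST(<factor>) = { 'do', 'end', :=, num }.
<elsepart> → num contributes {num}.
Union: FIRST(<elsepart>) = { 'do', 'end', :=, num }.

{ 'do', 'end', :=, num }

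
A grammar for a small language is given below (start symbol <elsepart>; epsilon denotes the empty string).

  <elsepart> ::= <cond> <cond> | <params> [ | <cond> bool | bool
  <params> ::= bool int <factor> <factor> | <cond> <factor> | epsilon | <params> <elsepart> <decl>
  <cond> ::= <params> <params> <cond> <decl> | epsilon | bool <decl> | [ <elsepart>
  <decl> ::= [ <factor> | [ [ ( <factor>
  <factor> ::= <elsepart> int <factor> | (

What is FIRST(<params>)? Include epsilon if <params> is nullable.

{ (, [, bool, int, epsilon }

<params> ::= bool int <factor> <factor> contributes {bool}.
From <params> ::= <cond> <factor>: <cond> nullable, take FIRST(<cond>) ∪ FIRST(<factor>) = { (, [, bool, int }.
<params> ::= epsilon contributes epsilon.
From <params> ::= <params> <elsepart> <decl>: <params>, <elsepart> nullable, take FIRST(<params>) ∪ FIRST(<elsepart>) ∪ FIRST(<decl>) = { (, [, bool, int }.
Union: FIRST(<params>) = { (, [, bool, int, epsilon }.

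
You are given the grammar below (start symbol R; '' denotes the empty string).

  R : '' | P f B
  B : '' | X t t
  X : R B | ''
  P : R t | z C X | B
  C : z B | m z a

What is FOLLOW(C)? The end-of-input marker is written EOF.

{ f, t, z }

In P : z C X: add FIRST(X)\{''} = { f, t, z }.
  Since X is nullable, also add FOLLOW(P) = { f }.
Union: FOLLOW(C) = { f, t, z }.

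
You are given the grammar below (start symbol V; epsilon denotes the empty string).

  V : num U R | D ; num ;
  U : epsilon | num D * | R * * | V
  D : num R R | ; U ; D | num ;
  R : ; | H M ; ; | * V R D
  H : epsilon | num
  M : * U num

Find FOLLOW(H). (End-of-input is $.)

In R : H M ; ;: add FIRST(M ; ;) = { * }.
Union: FOLLOW(H) = { * }.

{ * }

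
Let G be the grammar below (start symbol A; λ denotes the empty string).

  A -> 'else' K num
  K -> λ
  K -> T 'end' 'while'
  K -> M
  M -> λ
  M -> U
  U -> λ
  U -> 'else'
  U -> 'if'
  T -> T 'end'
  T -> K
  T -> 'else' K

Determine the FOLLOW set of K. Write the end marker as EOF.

In A -> 'else' K num: add FIRST(num) = { num }.
In T -> K: K is at the end, add FOLLOW(T) = { 'end' }.
In T -> 'else' K: K is at the end, add FOLLOW(T) = { 'end' }.
Union: FOLLOW(K) = { 'end', num }.

{ 'end', num }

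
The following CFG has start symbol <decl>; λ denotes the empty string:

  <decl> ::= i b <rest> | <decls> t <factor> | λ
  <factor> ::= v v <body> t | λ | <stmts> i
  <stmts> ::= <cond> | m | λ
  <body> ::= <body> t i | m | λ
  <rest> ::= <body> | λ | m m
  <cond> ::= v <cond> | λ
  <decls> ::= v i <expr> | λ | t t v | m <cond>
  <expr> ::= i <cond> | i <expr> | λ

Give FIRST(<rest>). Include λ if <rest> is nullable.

From <rest> ::= <body>: add FIRST(<body>) = { m, t, λ } (including λ since <body> is nullable).
<rest> ::= λ contributes λ.
<rest> ::= m m contributes {m}.
Union: FIRST(<rest>) = { m, t, λ }.

{ m, t, λ }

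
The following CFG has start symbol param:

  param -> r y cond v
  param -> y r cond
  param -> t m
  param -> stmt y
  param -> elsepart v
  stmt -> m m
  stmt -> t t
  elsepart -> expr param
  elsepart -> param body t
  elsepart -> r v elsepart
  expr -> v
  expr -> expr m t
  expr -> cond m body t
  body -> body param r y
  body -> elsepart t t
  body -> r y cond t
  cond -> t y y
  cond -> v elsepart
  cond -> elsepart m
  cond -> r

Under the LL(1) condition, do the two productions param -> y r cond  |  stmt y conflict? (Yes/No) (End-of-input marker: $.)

FIRST(y r cond) = { y } and FIRST(stmt y) = { m, t }.
The FIRST sets are disjoint and neither alternative is nullable — no conflict.

No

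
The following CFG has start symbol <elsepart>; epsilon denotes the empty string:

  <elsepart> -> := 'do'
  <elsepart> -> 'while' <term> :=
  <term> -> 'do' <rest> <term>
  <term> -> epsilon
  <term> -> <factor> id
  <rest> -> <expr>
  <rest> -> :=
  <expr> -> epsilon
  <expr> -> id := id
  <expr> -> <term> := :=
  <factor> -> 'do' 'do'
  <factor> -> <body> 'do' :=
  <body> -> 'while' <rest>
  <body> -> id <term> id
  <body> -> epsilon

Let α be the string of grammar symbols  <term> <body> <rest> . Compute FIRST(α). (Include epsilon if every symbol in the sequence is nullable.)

{ 'do', 'while', :=, id, epsilon }

Add FIRST(<term>)\{epsilon} = { 'do', 'while', id }; <term> is nullable, continue.
Add FIRST(<body>)\{epsilon} = { 'while', id }; <body> is nullable, continue.
Add FIRST(<rest>)\{epsilon} = { 'do', 'while', :=, id }; <rest> is nullable, continue.
Every symbol is nullable, so include epsilon.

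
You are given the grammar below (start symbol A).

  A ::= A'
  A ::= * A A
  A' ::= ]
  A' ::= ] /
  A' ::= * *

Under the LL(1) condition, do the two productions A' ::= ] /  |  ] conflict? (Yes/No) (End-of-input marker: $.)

Yes

FIRST(] /) = { ] } and FIRST(]) = { ] }.
Both contain ], so the two alternatives are not disjoint — LL(1) conflict.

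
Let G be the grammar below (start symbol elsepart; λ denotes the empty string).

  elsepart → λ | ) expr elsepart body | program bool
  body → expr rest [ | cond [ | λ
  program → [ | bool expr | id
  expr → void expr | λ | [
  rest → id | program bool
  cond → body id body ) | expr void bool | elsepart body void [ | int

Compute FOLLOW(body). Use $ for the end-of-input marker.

{ $, ), [, bool, id, int, void }

In elsepart → ) expr elsepart body: body is at the end, add FOLLOW(elsepart) = { $, ), [, bool, id, int, void }.
In cond → body id body ): add FIRST(id body )) = { id }.
In cond → body id body ): add FIRST()) = { ) }.
In cond → elsepart body void [: add FIRST(void [) = { void }.
Union: FOLLOW(body) = { $, ), [, bool, id, int, void }.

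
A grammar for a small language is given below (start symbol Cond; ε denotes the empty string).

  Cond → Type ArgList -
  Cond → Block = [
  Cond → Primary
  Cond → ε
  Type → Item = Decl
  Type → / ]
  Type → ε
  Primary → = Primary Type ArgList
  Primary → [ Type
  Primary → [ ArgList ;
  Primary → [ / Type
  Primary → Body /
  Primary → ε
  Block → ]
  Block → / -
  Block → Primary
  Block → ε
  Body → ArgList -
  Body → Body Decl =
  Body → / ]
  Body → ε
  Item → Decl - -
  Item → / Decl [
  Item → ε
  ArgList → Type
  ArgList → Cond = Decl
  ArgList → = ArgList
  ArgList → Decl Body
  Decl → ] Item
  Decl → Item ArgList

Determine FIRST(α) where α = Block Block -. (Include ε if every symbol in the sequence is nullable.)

{ -, /, =, [, ] }

Add FIRST(Block)\{ε} = { -, /, =, [, ] }; Block is nullable, continue.
Add FIRST(Block)\{ε} = { -, /, =, [, ] }; Block is nullable, continue.
- is a terminal; add {-} and stop.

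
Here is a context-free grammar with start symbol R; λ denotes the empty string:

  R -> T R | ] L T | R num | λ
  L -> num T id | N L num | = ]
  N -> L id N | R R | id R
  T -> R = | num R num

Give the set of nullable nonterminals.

{ N, R }

Directly nullable (have an λ-production): R.
N -> R R with every symbol nullable, so N is nullable.
No other nonterminal has a production whose RHS symbols are all nullable.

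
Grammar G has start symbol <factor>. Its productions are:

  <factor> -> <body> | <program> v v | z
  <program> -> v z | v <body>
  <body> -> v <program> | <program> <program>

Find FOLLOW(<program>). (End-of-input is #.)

{ #, v }

In <factor> -> <program> v v: add FIRST(v v) = { v }.
In <body> -> v <program>: <program> is at the end, add FOLLOW(<body>) = { #, v }.
In <body> -> <program> <program>: add FIRST(<program>) = { v }.
In <body> -> <program> <program>: <program> is at the end, add FOLLOW(<body>) = { #, v }.
Union: FOLLOW(<program>) = { #, v }.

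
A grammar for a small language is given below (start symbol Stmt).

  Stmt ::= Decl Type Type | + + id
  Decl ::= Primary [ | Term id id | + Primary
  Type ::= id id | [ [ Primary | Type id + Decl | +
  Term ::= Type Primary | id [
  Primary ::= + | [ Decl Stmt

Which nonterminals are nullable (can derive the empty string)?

No nonterminal has an empty production or an RHS whose symbols are all nullable.

{ } (none)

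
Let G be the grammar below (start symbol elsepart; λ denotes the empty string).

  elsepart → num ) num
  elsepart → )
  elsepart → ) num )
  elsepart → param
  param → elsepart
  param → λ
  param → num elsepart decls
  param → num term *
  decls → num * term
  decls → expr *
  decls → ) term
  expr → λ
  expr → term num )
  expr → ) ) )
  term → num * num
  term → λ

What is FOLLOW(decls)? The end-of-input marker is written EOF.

In param → num elsepart decls: decls is at the end, add FOLLOW(param) = { EOF, ), *, num }.
Union: FOLLOW(decls) = { EOF, ), *, num }.

{ EOF, ), *, num }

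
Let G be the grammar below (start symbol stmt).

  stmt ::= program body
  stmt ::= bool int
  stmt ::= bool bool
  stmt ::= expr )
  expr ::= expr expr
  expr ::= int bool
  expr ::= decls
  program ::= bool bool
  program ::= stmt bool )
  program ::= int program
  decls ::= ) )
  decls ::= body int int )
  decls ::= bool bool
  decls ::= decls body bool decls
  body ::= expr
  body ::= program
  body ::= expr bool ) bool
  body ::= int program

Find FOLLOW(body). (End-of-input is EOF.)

{ EOF, bool, int }

In stmt ::= program body: body is at the end, add FOLLOW(stmt) = { EOF, bool }.
In decls ::= body int int ): add FIRST(int int )) = { int }.
In decls ::= decls body bool decls: add FIRST(bool decls) = { bool }.
Union: FOLLOW(body) = { EOF, bool, int }.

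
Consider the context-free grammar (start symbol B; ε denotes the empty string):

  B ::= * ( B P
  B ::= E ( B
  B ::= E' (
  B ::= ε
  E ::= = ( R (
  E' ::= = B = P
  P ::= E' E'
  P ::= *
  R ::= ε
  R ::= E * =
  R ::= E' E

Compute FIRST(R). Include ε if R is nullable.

R ::= ε contributes ε.
From R ::= E * =: add FIRST(E) = { = }.
From R ::= E' E: add FIRST(E') = { = }.
Union: FIRST(R) = { =, ε }.

{ =, ε }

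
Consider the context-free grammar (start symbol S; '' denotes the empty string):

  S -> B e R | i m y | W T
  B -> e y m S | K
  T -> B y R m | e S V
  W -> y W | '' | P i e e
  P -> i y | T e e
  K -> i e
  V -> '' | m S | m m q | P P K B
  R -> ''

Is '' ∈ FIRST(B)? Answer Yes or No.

No

Nullable nonterminals: R, V, W.
No production of B has an RHS whose symbols are all nullable, so B is not nullable.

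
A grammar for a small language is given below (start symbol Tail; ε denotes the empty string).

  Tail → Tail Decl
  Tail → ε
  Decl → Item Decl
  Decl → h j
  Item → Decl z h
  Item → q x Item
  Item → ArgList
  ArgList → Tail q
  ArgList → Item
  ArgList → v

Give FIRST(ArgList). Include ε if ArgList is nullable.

{ h, q, v }

From ArgList → Tail q: Tail nullable, take FIRST(Tail) ∪ {q} = { h, q, v }.
From ArgList → Item: add FIRST(Item) = { h, q, v }.
ArgList → v contributes {v}.
Union: FIRST(ArgList) = { h, q, v }.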